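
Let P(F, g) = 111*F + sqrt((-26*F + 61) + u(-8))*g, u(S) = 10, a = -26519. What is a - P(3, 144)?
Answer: -26852 - 144*I*sqrt(7) ≈ -26852.0 - 380.99*I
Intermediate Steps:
P(F, g) = 111*F + g*sqrt(71 - 26*F) (P(F, g) = 111*F + sqrt((-26*F + 61) + 10)*g = 111*F + sqrt((61 - 26*F) + 10)*g = 111*F + sqrt(71 - 26*F)*g = 111*F + g*sqrt(71 - 26*F))
a - P(3, 144) = -26519 - (111*3 + 144*sqrt(71 - 26*3)) = -26519 - (333 + 144*sqrt(71 - 78)) = -26519 - (333 + 144*sqrt(-7)) = -26519 - (333 + 144*(I*sqrt(7))) = -26519 - (333 + 144*I*sqrt(7)) = -26519 + (-333 - 144*I*sqrt(7)) = -26852 - 144*I*sqrt(7)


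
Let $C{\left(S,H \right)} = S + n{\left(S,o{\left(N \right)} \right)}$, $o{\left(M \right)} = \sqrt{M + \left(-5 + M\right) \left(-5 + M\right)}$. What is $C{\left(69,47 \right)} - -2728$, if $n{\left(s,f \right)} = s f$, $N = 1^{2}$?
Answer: $2797 + 69 \sqrt{17} \approx 3081.5$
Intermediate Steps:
$N = 1$
$o{\left(M \right)} = \sqrt{M + \left(-5 + M\right)^{2}}$
$n{\left(s,f \right)} = f s$
$C{\left(S,H \right)} = S + S \sqrt{17}$ ($C{\left(S,H \right)} = S + \sqrt{1 + \left(-5 + 1\right)^{2}} S = S + \sqrt{1 + \left(-4\right)^{2}} S = S + \sqrt{1 + 16} S = S + \sqrt{17} S = S + S \sqrt{17}$)
$C{\left(69,47 \right)} - -2728 = 69 \left(1 + \sqrt{17}\right) - -2728 = \left(69 + 69 \sqrt{17}\right) + 2728 = 2797 + 69 \sqrt{17}$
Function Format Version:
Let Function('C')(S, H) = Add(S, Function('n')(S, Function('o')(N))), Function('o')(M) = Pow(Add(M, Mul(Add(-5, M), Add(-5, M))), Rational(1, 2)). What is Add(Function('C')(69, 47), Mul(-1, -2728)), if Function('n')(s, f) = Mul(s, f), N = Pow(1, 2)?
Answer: Add(2797, Mul(69, Pow(17, Rational(1, 2)))) ≈ 3081.5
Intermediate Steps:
N = 1
Function('o')(M) = Pow(Add(M, Pow(Add(-5, M), 2)), Rational(1, 2))
Function('n')(s, f) = Mul(f, s)
Function('C')(S, H) = Add(S, Mul(S, Pow(17, Rational(1, 2)))) (Function('C')(S, H) = Add(S, Mul(Pow(Add(1, Pow(Add(-5, 1), 2)), Rational(1, 2)), S)) = Add(S, Mul(Pow(Add(1, Pow(-4, 2)), Rational(1, 2)), S)) = Add(S, Mul(Pow(Add(1, 16), Rational(1, 2)), S)) = Add(S, Mul(Pow(17, Rational(1, 2)), S)) = Add(S, Mul(S, Pow(17, Rational(1, 2)))))
Add(Function('C')(69, 47), Mul(-1, -2728)) = Add(Mul(69, Add(1, Pow(17, Rational(1, 2)))), Mul(-1, -2728)) = Add(Add(69, Mul(69, Pow(17, Rational(1, 2)))), 2728) = Add(2797, Mul(69, Pow(17, Rational(1, 2))))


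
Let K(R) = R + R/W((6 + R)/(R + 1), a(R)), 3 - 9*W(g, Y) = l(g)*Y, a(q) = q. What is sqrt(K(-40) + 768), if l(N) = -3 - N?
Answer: 4*sqrt(1601425202)/5923 ≈ 27.025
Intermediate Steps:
W(g, Y) = 1/3 - Y*(-3 - g)/9 (W(g, Y) = 1/3 - (-3 - g)*Y/9 = 1/3 - Y*(-3 - g)/9)
K(R) = R + R/(1/3 + R*(3 + (6 + R)/(1 + R))/9) (K(R) = R + R/(1/3 + R*(3 + (6 + R)/(R + 1))/9) = R + R/(1/3 + R*(3 + (6 + R)/(1 + R))/9))
sqrt(K(-40) + 768) = sqrt(-40*(12 + 4*(-40)**2 + 21*(-40))/(3 + 4*(-40)**2 + 12*(-40)) + 768) = sqrt(-40*(12 + 4*1600 - 840)/(3 + 4*1600 - 480) + 768) = sqrt(-40*(12 + 6400 - 840)/(3 + 6400 - 480) + 768) = sqrt(-40*5572/5923 + 768) = sqrt(-40*1/5923*5572 + 768) = sqrt(-222880/5923 + 768) = sqrt(4325984/5923) = 4*sqrt(1601425202)/5923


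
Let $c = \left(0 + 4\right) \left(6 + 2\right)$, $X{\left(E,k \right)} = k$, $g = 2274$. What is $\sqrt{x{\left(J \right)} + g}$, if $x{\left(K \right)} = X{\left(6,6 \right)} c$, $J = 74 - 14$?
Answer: $3 \sqrt{274} \approx 49.659$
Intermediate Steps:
$c = 32$ ($c = 4 \cdot 8 = 32$)
$J = 60$ ($J = 74 - 14 = 60$)
$x{\left(K \right)} = 192$ ($x{\left(K \right)} = 6 \cdot 32 = 192$)
$\sqrt{x{\left(J \right)} + g} = \sqrt{192 + 2274} = \sqrt{2466} = 3 \sqrt{274}$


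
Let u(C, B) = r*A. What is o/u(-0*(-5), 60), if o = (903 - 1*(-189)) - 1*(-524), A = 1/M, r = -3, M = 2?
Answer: -3232/3 ≈ -1077.3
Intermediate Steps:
A = ½ (A = 1/2 = ½ ≈ 0.50000)
u(C, B) = -3/2 (u(C, B) = -3*½ = -3/2)
o = 1616 (o = (903 + 189) + 524 = 1092 + 524 = 1616)
o/u(-0*(-5), 60) = 1616/(-3/2) = 1616*(-⅔) = -3232/3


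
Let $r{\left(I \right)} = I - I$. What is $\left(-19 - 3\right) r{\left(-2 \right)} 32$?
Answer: $0$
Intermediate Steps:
$r{\left(I \right)} = 0$
$\left(-19 - 3\right) r{\left(-2 \right)} 32 = \left(-19 - 3\right) 0 \cdot 32 = \left(-22\right) 0 \cdot 32 = 0 \cdot 32 = 0$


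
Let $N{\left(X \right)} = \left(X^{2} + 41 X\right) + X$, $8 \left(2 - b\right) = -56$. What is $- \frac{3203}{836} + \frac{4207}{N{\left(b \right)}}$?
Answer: $\frac{2046875}{383724} \approx 5.3342$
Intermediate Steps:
$b = 9$ ($b = 2 - -7 = 2 + 7 = 9$)
$N{\left(X \right)} = X^{2} + 42 X$
$- \frac{3203}{836} + \frac{4207}{N{\left(b \right)}} = - \frac{3203}{836} + \frac{4207}{9 \left(42 + 9\right)} = \left(-3203\right) \frac{1}{836} + \frac{4207}{9 \cdot 51} = - \frac{3203}{836} + \frac{4207}{459} = \frac{2046875}{383724}$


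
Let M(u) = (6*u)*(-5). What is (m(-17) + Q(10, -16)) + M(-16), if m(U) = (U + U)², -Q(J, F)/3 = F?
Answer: 1684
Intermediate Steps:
Q(J, F) = -3*F
m(U) = 4*U² (m(U) = (2*U)² = 4*U²)
M(u) = -30*u
(m(-17) + Q(10, -16)) + M(-16) = (4*(-17)² - 3*(-16)) - 30*(-16) = (4*289 + 48) + 480 = (1156 + 48) + 480 = 1204 + 480 = 1684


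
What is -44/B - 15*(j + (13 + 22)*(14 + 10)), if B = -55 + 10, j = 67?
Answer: -612181/45 ≈ -13604.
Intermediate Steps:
B = -45
-44/B - 15*(j + (13 + 22)*(14 + 10)) = -44/(-45) - 15*(67 + (13 + 22)*(14 + 10)) = -44*(-1/45) - 15*(67 + 35*24) = 44/45 - 15*(67 + 840) = 44/45 - 15*907 = 44/45 - 13605 = -612181/45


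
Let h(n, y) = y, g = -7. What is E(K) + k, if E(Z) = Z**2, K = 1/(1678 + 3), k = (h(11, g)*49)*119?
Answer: -115339086736/2825761 ≈ -40817.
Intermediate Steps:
k = -40817 (k = -7*49*119 = -343*119 = -40817)
K = 1/1681 ≈ 0.00059488
E(K) + k = (1/1681)**2 - 40817 = 1/2825761 - 40817 = -115339086736/2825761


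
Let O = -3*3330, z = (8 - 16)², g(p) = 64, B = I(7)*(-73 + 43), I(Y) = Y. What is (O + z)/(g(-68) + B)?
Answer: 4963/73 ≈ 67.986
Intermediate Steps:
B = -210 (B = 7*(-73 + 43) = 7*(-30) = -210)
z = 64 (z = (-8)² = 64)
O = -9990
(O + z)/(g(-68) + B) = (-9990 + 64)/(64 - 210) = -9926/(-146) = -9926*(-1/146) = 4963/73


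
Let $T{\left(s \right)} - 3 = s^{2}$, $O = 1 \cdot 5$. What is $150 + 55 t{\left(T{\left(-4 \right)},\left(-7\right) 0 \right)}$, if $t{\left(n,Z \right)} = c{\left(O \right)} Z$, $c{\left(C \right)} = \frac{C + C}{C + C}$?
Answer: $150$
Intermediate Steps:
$O = 5$
$c{\left(C \right)} = 1$ ($c{\left(C \right)} = \frac{2 C}{2 C} = 2 C \frac{1}{2 C} = 1$)
$T{\left(s \right)} = 3 + s^{2}$
$t{\left(n,Z \right)} = Z$ ($t{\left(n,Z \right)} = 1 Z = Z$)
$150 + 55 t{\left(T{\left(-4 \right)},\left(-7\right) 0 \right)} = 150 + 55 \left(\left(-7\right) 0\right) = 150 + 55 \cdot 0 = 150 + 0 = 150$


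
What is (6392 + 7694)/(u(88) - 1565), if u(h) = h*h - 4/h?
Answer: 309892/135937 ≈ 2.2797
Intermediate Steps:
u(h) = h**2 - 4/h
(6392 + 7694)/(u(88) - 1565) = (6392 + 7694)/((-4 + 88**3)/88 - 1565) = 14086/((-4 + 681472)/88 - 1565) = 14086/((1/88)*681468 - 1565) = 14086/(170367/22 - 1565) = 14086/(135937/22) = 14086*(22/135937) = 309892/135937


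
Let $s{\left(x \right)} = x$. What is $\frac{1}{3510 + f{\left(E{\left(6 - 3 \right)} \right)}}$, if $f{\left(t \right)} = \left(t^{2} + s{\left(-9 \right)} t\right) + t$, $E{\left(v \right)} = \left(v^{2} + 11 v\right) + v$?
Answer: $\frac{1}{5175} \approx 0.00019324$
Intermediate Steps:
$E{\left(v \right)} = v^{2} + 12 v$
$f{\left(t \right)} = t^{2} - 8 t$ ($f{\left(t \right)} = \left(t^{2} - 9 t\right) + t = t^{2} - 8 t$)
$\frac{1}{3510 + f{\left(E{\left(6 - 3 \right)} \right)}} = \frac{1}{3510 + \left(6 - 3\right) \left(12 + \left(6 - 3\right)\right) \left(-8 + \left(6 - 3\right) \left(12 + \left(6 - 3\right)\right)\right)} = \frac{1}{3510 + 3 \left(12 + 3\right) \left(-8 + 3 \left(12 + 3\right)\right)} = \frac{1}{3510 + 3 \cdot 15 \left(-8 + 3 \cdot 15\right)} = \frac{1}{3510 + 45 \left(-8 + 45\right)} = \frac{1}{3510 + 45 \cdot 37} = \frac{1}{3510 + 1665} = \frac{1}{5175}$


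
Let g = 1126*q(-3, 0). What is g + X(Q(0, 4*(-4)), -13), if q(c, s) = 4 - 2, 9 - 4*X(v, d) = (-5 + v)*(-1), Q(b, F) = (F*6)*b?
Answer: 2253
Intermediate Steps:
Q(b, F) = 6*F*b (Q(b, F) = (6*F)*b = 6*F*b)
X(v, d) = 1 + v/4 (X(v, d) = 9/4 - (-5 + v)*(-1)/4 = 9/4 - (5 - v)/4 = 9/4 + (-5/4 + v/4) = 1 + v/4)
q(c, s) = 2
g = 2252 (g = 1126*2 = 2252)
g + X(Q(0, 4*(-4)), -13) = 2252 + (1 + (6*(4*(-4))*0)/4) = 2252 + (1 + (6*(-16)*0)/4) = 2252 + (1 + (1/4)*0) = 2252 + (1 + 0) = 2252 + 1 = 2253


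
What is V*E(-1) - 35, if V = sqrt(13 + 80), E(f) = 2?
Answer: -35 + 2*sqrt(93) ≈ -15.713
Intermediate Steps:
V = sqrt(93) ≈ 9.6436
V*E(-1) - 35 = sqrt(93)*2 - 35 = 2*sqrt(93) - 35 = -35 + 2*sqrt(93)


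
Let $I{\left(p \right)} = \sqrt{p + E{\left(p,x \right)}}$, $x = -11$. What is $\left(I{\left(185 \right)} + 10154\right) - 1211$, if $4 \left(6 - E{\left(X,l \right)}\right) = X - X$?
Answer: $8943 + \sqrt{191} \approx 8956.8$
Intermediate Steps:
$E{\left(X,l \right)} = 6$ ($E{\left(X,l \right)} = 6 - \frac{X - X}{4} = 6 - 0 = 6 + 0 = 6$)
$I{\left(p \right)} = \sqrt{6 + p}$ ($I{\left(p \right)} = \sqrt{p + 6} = \sqrt{6 + p}$)
$\left(I{\left(185 \right)} + 10154\right) - 1211 = \left(\sqrt{6 + 185} + 10154\right) - 1211 = \left(\sqrt{191} + 10154\right) - 1211 = \left(10154 + \sqrt{191}\right) - 1211 = 8943 + \sqrt{191}$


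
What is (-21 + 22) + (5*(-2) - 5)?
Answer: -14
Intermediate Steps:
(-21 + 22) + (5*(-2) - 5) = 1 + (-10 - 5) = 1 - 15 = -14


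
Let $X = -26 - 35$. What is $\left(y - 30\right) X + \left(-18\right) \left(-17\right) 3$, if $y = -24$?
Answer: $4212$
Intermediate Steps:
$X = -61$
$\left(y - 30\right) X + \left(-18\right) \left(-17\right) 3 = \left(-24 - 30\right) \left(-61\right) + \left(-18\right) \left(-17\right) 3 = \left(-54\right) \left(-61\right) + 306 \cdot 3 = 3294 + 918 = 4212$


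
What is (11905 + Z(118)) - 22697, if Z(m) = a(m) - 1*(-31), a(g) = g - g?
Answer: -10761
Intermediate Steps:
a(g) = 0
Z(m) = 31 (Z(m) = 0 - 1*(-31) = 0 + 31 = 31)
(11905 + Z(118)) - 22697 = (11905 + 31) - 22697 = 11936 - 22697 = -10761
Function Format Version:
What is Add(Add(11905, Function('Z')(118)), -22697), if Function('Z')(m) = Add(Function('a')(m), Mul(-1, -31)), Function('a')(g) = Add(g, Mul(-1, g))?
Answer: -10761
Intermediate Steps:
Function('a')(g) = 0
Function('Z')(m) = 31 (Function('Z')(m) = Add(0, Mul(-1, -31)) = Add(0, 31) = 31)
Add(Add(11905, Function('Z')(118)), -22697) = Add(Add(11905, 31), -22697) = Add(11936, -22697) = -10761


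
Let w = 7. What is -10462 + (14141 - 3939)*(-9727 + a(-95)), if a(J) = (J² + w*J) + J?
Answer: -14925786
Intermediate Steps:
a(J) = J² + 8*J (a(J) = (J² + 7*J) + J = J² + 8*J)
-10462 + (14141 - 3939)*(-9727 + a(-95)) = -10462 + (14141 - 3939)*(-9727 - 95*(8 - 95)) = -10462 + 10202*(-9727 - 95*(-87)) = -10462 + 10202*(-9727 + 8265) = -10462 + 10202*(-1462) = -10462 - 14915324 = -14925786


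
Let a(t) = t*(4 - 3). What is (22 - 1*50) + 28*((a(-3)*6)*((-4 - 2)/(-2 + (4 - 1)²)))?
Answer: 404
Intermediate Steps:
a(t) = t (a(t) = t*1 = t)
(22 - 1*50) + 28*((a(-3)*6)*((-4 - 2)/(-2 + (4 - 1)²))) = (22 - 1*50) + 28*((-3*6)*((-4 - 2)/(-2 + (4 - 1)²))) = (22 - 50) + 28*(-(-108)/(-2 + 3²)) = -28 + 28*(-(-108)/(-2 + 9)) = -28 + 28*(-(-108)/7) = -28 + 28*(-18*(-6/7)) = -28 + 28*(108/7) = -28 + 432 = 404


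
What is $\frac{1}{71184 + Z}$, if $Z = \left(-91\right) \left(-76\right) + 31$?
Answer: $\frac{1}{78131} \approx 1.2799 \cdot 10^{-5}$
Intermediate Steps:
$Z = 6947$ ($Z = 6916 + 31 = 6947$)
$\frac{1}{71184 + Z} = \frac{1}{71184 + 6947} = \frac{1}{78131}$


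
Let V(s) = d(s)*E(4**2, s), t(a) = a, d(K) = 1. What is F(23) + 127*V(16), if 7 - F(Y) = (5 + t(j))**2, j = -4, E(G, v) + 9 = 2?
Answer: -883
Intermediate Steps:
E(G, v) = -7 (E(G, v) = -9 + 2 = -7)
V(s) = -7 (V(s) = 1*(-7) = -7)
F(Y) = 6 (F(Y) = 7 - (5 - 4)**2 = 7 - 1*1**2 = 7 - 1*1 = 7 - 1 = 6)
F(23) + 127*V(16) = 6 + 127*(-7) = 6 - 889 = -883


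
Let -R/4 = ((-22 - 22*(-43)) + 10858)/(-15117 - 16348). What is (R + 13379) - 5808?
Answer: 238268643/31465 ≈ 7572.5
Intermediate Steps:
R = 47128/31465 (R = -4*((-22 - 22*(-43)) + 10858)/(-15117 - 16348) = -4*((-22 + 946) + 10858)/(-31465) = -4*(924 + 10858)*(-1)/31465 = -47128*(-1)/31465 = -4*(-11782/31465) = 47128/31465 ≈ 1.4978)
(R + 13379) - 5808 = (47128/31465 + 13379) - 5808 = 421017363/31465 - 5808 = 238268643/31465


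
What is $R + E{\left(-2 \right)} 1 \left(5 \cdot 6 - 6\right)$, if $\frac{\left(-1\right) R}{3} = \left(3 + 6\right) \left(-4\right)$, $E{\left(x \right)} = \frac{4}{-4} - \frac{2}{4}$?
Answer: $72$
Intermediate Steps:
$E{\left(x \right)} = - \frac{3}{2}$ ($E{\left(x \right)} = 4 \left(- \frac{1}{4}\right) - \frac{1}{2} = -1 - \frac{1}{2} = - \frac{3}{2}$)
$R = 108$ ($R = - 3 \left(3 + 6\right) \left(-4\right) = - 3 \cdot 9 \left(-4\right) = \left(-3\right) \left(-36\right) = 108$)
$R + E{\left(-2 \right)} 1 \left(5 \cdot 6 - 6\right) = 108 + \left(- \frac{3}{2}\right) 1 \left(5 \cdot 6 - 6\right) = 108 - \frac{3 \left(30 - 6\right)}{2} = 108 - 36 = 72$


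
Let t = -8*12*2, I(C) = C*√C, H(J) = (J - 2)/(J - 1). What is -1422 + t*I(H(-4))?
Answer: -1422 - 1152*√30/25 ≈ -1674.4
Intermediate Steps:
H(J) = (-2 + J)/(-1 + J)
I(C) = C^(3/2)
t = -192 (t = -96*2 = -192)
-1422 + t*I(H(-4)) = -1422 - 192*6*√6*(-1/(-1 - 4))^(3/2) = -1422 - 192*6*√6*(-1/(-5))^(3/2) = -1422 - 192*6*√30/25 = -1422 - 1152*√30/25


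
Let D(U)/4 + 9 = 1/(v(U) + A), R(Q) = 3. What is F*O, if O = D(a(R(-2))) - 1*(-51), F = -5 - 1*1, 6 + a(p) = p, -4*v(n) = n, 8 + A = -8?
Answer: -5394/61 ≈ -88.426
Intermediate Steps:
A = -16 (A = -8 - 8 = -16)
v(n) = -n/4
a(p) = -6 + p
F = -6 (F = -5 - 1 = -6)
D(U) = -36 + 4/(-16 - U/4) (D(U) = -36 + 4/(-U/4 - 16) = -36 + 4/(-16 - U/4))
O = 899/61 (O = 4*(-580 - 9*(-6 + 3))/(64 + (-6 + 3)) - 1*(-51) = 4*(-580 - 9*(-3))/(64 - 3) + 51 = 4*(-580 + 27)/61 + 51 = 4*(1/61)*(-553) + 51 = -2212/61 + 51 = 899/61 ≈ 14.738)
F*O = -6*899/61 = -5394/61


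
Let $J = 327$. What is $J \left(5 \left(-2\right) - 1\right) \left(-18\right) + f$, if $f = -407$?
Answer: $64339$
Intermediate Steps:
$J \left(5 \left(-2\right) - 1\right) \left(-18\right) + f = 327 \left(5 \left(-2\right) - 1\right) \left(-18\right) - 407 = 327 \left(-10 - 1\right) \left(-18\right) - 407 = 327 \left(\left(-11\right) \left(-18\right)\right) - 407 = 327 \cdot 198 - 407 = 64746 - 407 = 64339$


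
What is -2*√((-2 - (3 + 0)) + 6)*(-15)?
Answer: 30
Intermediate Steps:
-2*√((-2 - (3 + 0)) + 6)*(-15) = -2*√((-2 - 1*3) + 6)*(-15) = -2*√((-2 - 3) + 6)*(-15) = -2*√(-5 + 6)*(-15) = -2*√1*(-15) = -2*1*(-15) = -2*(-15) = 30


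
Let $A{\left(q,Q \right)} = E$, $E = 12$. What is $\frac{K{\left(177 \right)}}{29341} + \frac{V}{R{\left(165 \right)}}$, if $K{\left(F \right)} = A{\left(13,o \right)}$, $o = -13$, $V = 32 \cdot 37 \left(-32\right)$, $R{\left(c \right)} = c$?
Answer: $- \frac{1111669828}{4841265} \approx -229.62$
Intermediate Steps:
$V = -37888$ ($V = 1184 \left(-32\right) = -37888$)
$A{\left(q,Q \right)} = 12$
$K{\left(F \right)} = 12$
$\frac{K{\left(177 \right)}}{29341} + \frac{V}{R{\left(165 \right)}} = \frac{12}{29341} - \frac{37888}{165} = - \frac{1111669828}{4841265}$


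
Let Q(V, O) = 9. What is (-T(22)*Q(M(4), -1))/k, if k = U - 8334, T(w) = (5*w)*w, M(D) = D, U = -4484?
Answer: 10890/6409 ≈ 1.6992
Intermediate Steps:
T(w) = 5*w²
k = -12818 (k = -4484 - 8334 = -12818)
(-T(22)*Q(M(4), -1))/k = -5*22²*9/(-12818) = -5*484*9*(-1/12818) = -2420*9*(-1/12818) = -1*21780*(-1/12818) = -21780*(-1/12818) = 10890/6409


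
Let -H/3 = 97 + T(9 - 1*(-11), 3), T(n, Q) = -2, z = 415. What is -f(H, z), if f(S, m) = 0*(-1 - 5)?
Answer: 0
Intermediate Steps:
H = -285 (H = -3*(97 - 2) = -3*95 = -285)
f(S, m) = 0 (f(S, m) = 0*(-6) = 0)
-f(H, z) = -1*0 = 0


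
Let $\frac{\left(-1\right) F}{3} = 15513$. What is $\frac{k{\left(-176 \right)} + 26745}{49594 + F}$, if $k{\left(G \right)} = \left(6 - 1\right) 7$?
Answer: $\frac{412}{47} \approx 8.766$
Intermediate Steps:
$F = -46539$ ($F = \left(-3\right) 15513 = -46539$)
$k{\left(G \right)} = 35$ ($k{\left(G \right)} = 5 \cdot 7 = 35$)
$\frac{k{\left(-176 \right)} + 26745}{49594 + F} = \frac{35 + 26745}{49594 - 46539} = \frac{26780}{3055} = 26780 \cdot \frac{1}{3055} = \frac{412}{47}$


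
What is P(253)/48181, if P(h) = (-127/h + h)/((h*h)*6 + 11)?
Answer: 9126/668810406935 ≈ 1.3645e-8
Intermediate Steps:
P(h) = (h - 127/h)/(11 + 6*h²) (P(h) = (h - 127/h)/(h²*6 + 11) = (h - 127/h)/(6*h² + 11) = (h - 127/h)/(11 + 6*h²))
P(253)/48181 = ((-127 + 253²)/(253*(11 + 6*253²)))/48181 = ((-127 + 64009)/(253*(11 + 6*64009)))*(1/48181) = ((1/253)*63882/(11 + 384054))*(1/48181) = ((1/253)*63882/384065)*(1/48181) = ((1/253)*(1/384065)*63882)*(1/48181) = (63882/97168445)*(1/48181) = 9126/668810406935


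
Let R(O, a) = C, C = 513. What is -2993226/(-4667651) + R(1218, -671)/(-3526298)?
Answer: 10552612352385/16459528385998 ≈ 0.64112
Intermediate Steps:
R(O, a) = 513
-2993226/(-4667651) + R(1218, -671)/(-3526298) = -2993226/(-4667651) + 513/(-3526298) = -2993226*(-1/4667651) + 513*(-1/3526298) = 2993226/4667651 - 513/3526298 = 10552612352385/16459528385998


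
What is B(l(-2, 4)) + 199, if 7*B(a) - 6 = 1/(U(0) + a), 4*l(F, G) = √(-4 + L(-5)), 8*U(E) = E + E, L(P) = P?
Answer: 1399/7 - 4*I/21 ≈ 199.86 - 0.19048*I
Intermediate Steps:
U(E) = E/4 (U(E) = (E + E)/8 = (2*E)/8 = E/4)
l(F, G) = 3*I/4 (l(F, G) = √(-4 - 5)/4 = √(-9)/4 = (3*I)/4 = 3*I/4)
B(a) = 6/7 + 1/(7*a) (B(a) = 6/7 + 1/(7*((¼)*0 + a)) = 6/7 + 1/(7*(0 + a)) = 6/7 + 1/(7*a))
B(l(-2, 4)) + 199 = (1 + 6*(3*I/4))/(7*((3*I/4))) + 199 = (-4*I/3)*(1 + 9*I/2)/7 + 199 = -4*I*(1 + 9*I/2)/21 + 199 = 199 - 4*I*(1 + 9*I/2)/21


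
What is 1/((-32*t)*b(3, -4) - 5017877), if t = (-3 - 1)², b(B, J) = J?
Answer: -1/5015829 ≈ -1.9937e-7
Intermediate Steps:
t = 16 (t = (-4)² = 16)
1/((-32*t)*b(3, -4) - 5017877) = 1/(-32*16*(-4) - 5017877) = 1/(-512*(-4) - 5017877) = 1/(2048 - 5017877) = 1/(-5015829) = -1/5015829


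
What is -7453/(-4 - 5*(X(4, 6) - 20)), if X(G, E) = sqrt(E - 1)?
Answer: -715488/9091 - 37265*sqrt(5)/9091 ≈ -87.869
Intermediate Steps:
X(G, E) = sqrt(-1 + E)
-7453/(-4 - 5*(X(4, 6) - 20)) = -7453/(-4 - 5*(sqrt(-1 + 6) - 20)) = -7453/(-4 - 5*(sqrt(5) - 20)) = -7453/(-4 - 5*(-20 + sqrt(5))) = -7453/(-4 + (100 - 5*sqrt(5))) = -7453/(96 - 5*sqrt(5))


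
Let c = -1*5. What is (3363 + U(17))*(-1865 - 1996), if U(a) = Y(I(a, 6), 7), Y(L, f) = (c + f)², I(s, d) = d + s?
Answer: -12999987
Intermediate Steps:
c = -5
Y(L, f) = (-5 + f)²
U(a) = 4 (U(a) = (-5 + 7)² = 2² = 4)
(3363 + U(17))*(-1865 - 1996) = (3363 + 4)*(-1865 - 1996) = 3367*(-3861) = -12999987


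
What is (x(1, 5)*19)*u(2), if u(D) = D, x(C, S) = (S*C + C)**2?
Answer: 1368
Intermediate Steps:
x(C, S) = (C + C*S)**2 (x(C, S) = (C*S + C)**2 = (C + C*S)**2)
(x(1, 5)*19)*u(2) = ((1**2*(1 + 5)**2)*19)*2 = ((1*6**2)*19)*2 = ((1*36)*19)*2 = (36*19)*2 = 684*2 = 1368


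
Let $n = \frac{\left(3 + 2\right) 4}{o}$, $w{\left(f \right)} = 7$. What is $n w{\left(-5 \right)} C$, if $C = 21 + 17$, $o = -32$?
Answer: $- \frac{665}{4} \approx -166.25$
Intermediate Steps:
$C = 38$
$n = - \frac{5}{8}$ ($n = \frac{\left(3 + 2\right) 4}{-32} = 5 \cdot 4 \left(- \frac{1}{32}\right) = 20 \left(- \frac{1}{32}\right) = - \frac{5}{8} \approx -0.625$)
$n w{\left(-5 \right)} C = \left(- \frac{5}{8}\right) 7 \cdot 38 = \left(- \frac{35}{8}\right) 38 = - \frac{665}{4}$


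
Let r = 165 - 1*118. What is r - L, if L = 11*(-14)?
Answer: 201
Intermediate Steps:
r = 47 (r = 165 - 118 = 47)
L = -154
r - L = 47 - 1*(-154) = 47 + 154 = 201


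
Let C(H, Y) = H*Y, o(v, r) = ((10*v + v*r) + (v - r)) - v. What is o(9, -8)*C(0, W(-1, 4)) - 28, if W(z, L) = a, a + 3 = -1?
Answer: -28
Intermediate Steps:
a = -4 (a = -3 - 1 = -4)
W(z, L) = -4
o(v, r) = -r + 10*v + r*v (o(v, r) = ((10*v + r*v) + (v - r)) - v = (-r + 11*v + r*v) - v = -r + 10*v + r*v)
o(9, -8)*C(0, W(-1, 4)) - 28 = (-1*(-8) + 10*9 - 8*9)*(0*(-4)) - 28 = (8 + 90 - 72)*0 - 28 = 26*0 - 28 = 0 - 28 = -28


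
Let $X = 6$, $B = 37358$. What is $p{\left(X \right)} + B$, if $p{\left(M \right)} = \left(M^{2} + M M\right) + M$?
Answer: $37436$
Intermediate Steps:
$p{\left(M \right)} = M + 2 M^{2}$ ($p{\left(M \right)} = \left(M^{2} + M^{2}\right) + M = 2 M^{2} + M = M + 2 M^{2}$)
$p{\left(X \right)} + B = 6 \left(1 + 2 \cdot 6\right) + 37358 = 6 \left(1 + 12\right) + 37358 = 6 \cdot 13 + 37358 = 78 + 37358 = 37436$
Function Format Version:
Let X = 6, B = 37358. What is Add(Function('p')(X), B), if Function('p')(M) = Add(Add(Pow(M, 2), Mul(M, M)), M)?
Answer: 37436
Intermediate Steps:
Function('p')(M) = Add(M, Mul(2, Pow(M, 2))) (Function('p')(M) = Add(Add(Pow(M, 2), Pow(M, 2)), M) = Add(Mul(2, Pow(M, 2)), M) = Add(M, Mul(2, Pow(M, 2))))
Add(Function('p')(X), B) = Add(Mul(6, Add(1, Mul(2, 6))), 37358) = Add(Mul(6, Add(1, 12)), 37358) = Add(Mul(6, 13), 37358) = Add(78, 37358) = 37436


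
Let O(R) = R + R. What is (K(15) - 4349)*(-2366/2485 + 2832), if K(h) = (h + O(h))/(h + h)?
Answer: -873866629/71 ≈ -1.2308e+7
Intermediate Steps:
O(R) = 2*R
K(h) = 3/2 (K(h) = (h + 2*h)/(h + h) = (3*h)/((2*h)) = (3*h)*(1/(2*h)) = 3/2)
(K(15) - 4349)*(-2366/2485 + 2832) = (3/2 - 4349)*(-2366/2485 + 2832) = -8695*(-2366*1/2485 + 2832)/2 = -8695*(-338/355 + 2832)/2 = -8695/2*1005022/355 = -873866629/71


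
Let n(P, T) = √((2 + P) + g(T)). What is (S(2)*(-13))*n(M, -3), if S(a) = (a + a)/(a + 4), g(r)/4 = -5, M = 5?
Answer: -26*I*√13/3 ≈ -31.248*I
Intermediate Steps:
g(r) = -20 (g(r) = 4*(-5) = -20)
S(a) = 2*a/(4 + a) (S(a) = (2*a)/(4 + a) = 2*a/(4 + a))
n(P, T) = √(-18 + P) (n(P, T) = √((2 + P) - 20) = √(-18 + P))
(S(2)*(-13))*n(M, -3) = ((2*2/(4 + 2))*(-13))*√(-18 + 5) = ((2*2/6)*(-13))*√(-13) = ((2*2*(⅙))*(-13))*(I*√13) = ((⅔)*(-13))*(I*√13) = -26*I*√13/3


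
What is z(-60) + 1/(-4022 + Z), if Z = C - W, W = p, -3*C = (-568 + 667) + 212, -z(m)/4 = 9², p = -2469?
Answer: -1610283/4970 ≈ -324.00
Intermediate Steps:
z(m) = -324 (z(m) = -4*9² = -4*81 = -324)
C = -311/3 (C = -((-568 + 667) + 212)/3 = -(99 + 212)/3 = -⅓*311 = -311/3 ≈ -103.67)
W = -2469
Z = 7096/3 (Z = -311/3 - 1*(-2469) = -311/3 + 2469 = 7096/3 ≈ 2365.3)
z(-60) + 1/(-4022 + Z) = -324 + 1/(-4022 + 7096/3) = -324 + 1/(-4970/3) = -324 - 3/4970 = -1610283/4970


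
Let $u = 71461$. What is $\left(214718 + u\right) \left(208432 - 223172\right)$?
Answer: $-4218278460$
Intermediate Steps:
$\left(214718 + u\right) \left(208432 - 223172\right) = \left(214718 + 71461\right) \left(208432 - 223172\right) = 286179 \left(-14740\right) = -4218278460$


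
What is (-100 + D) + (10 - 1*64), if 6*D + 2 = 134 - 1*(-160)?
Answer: -316/3 ≈ -105.33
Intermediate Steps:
D = 146/3 (D = -1/3 + (134 - 1*(-160))/6 = -1/3 + (134 + 160)/6 = -1/3 + (1/6)*294 = -1/3 + 49 = 146/3 ≈ 48.667)
(-100 + D) + (10 - 1*64) = (-100 + 146/3) + (10 - 1*64) = -154/3 + (10 - 64) = -154/3 - 54 = -316/3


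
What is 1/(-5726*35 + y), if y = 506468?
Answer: 1/306058 ≈ 3.2674e-6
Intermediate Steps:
1/(-5726*35 + y) = 1/(-5726*35 + 506468) = 1/(-200410 + 506468) = 1/306058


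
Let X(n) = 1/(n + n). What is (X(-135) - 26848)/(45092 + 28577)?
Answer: -7248961/19890630 ≈ -0.36444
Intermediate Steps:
X(n) = 1/(2*n)
(X(-135) - 26848)/(45092 + 28577) = ((½)/(-135) - 26848)/(45092 + 28577) = ((½)*(-1/135) - 26848)/73669 = (-1/270 - 26848)*(1/73669) = -7248961/270*1/73669 = -7248961/19890630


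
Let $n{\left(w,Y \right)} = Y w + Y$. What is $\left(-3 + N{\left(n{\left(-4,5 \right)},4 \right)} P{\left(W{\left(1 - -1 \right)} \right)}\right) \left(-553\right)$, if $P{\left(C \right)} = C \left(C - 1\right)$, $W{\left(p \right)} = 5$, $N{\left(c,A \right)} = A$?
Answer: $-42581$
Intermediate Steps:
$n{\left(w,Y \right)} = Y + Y w$
$P{\left(C \right)} = C \left(-1 + C\right)$
$\left(-3 + N{\left(n{\left(-4,5 \right)},4 \right)} P{\left(W{\left(1 - -1 \right)} \right)}\right) \left(-553\right) = \left(-3 + 4 \cdot 5 \left(-1 + 5\right)\right) \left(-553\right) = \left(-3 + 4 \cdot 5 \cdot 4\right) \left(-553\right) = \left(-3 + 4 \cdot 20\right) \left(-553\right) = \left(-3 + 80\right) \left(-553\right) = 77 \left(-553\right) = -42581$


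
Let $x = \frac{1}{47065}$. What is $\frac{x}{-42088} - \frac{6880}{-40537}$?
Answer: $\frac{13628397393063}{80298596913640} \approx 0.16972$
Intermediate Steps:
$x = \frac{1}{47065} \approx 2.1247 \cdot 10^{-5}$
$\frac{x}{-42088} - \frac{6880}{-40537} = \frac{1}{47065 \left(-42088\right)} - \frac{6880}{-40537} = \frac{1}{47065} \left(- \frac{1}{42088}\right) - - \frac{6880}{40537} = - \frac{1}{1980871720} + \frac{6880}{40537} = \frac{13628397393063}{80298596913640}$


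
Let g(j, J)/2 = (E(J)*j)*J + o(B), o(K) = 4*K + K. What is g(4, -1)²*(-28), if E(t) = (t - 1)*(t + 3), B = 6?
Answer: -236992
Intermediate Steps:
E(t) = (-1 + t)*(3 + t)
o(K) = 5*K
g(j, J) = 60 + 2*J*j*(-3 + J² + 2*J) (g(j, J) = 2*(((-3 + J² + 2*J)*j)*J + 5*6) = 2*((j*(-3 + J² + 2*J))*J + 30) = 2*(J*j*(-3 + J² + 2*J) + 30) = 2*(30 + J*j*(-3 + J² + 2*J)) = 60 + 2*J*j*(-3 + J² + 2*J))
g(4, -1)²*(-28) = (60 + 2*(-1)*4*(-3 + (-1)² + 2*(-1)))²*(-28) = (60 + 2*(-1)*4*(-3 + 1 - 2))²*(-28) = (60 + 2*(-1)*4*(-4))²*(-28) = (60 + 32)²*(-28) = 92²*(-28) = 8464*(-28) = -236992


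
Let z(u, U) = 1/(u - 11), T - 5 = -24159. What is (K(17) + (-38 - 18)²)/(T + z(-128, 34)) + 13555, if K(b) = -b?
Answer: 45509218344/3357407 ≈ 13555.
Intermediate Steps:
T = -24154 (T = 5 - 24159 = -24154)
z(u, U) = 1/(-11 + u)
(K(17) + (-38 - 18)²)/(T + z(-128, 34)) + 13555 = (-1*17 + (-38 - 18)²)/(-24154 + 1/(-11 - 128)) + 13555 = (-17 + (-56)²)/(-24154 + 1/(-139)) + 13555 = (-17 + 3136)/(-24154 - 1/139) + 13555 = 3119/(-3357407/139) + 13555 = 3119*(-139/3357407) + 13555 = -433541/3357407 + 13555 = 45509218344/3357407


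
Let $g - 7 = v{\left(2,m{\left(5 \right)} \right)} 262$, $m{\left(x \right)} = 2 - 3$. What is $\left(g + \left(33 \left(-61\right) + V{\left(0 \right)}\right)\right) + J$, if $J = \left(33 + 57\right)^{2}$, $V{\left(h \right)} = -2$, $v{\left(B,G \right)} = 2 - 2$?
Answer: $6092$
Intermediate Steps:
$m{\left(x \right)} = -1$
$v{\left(B,G \right)} = 0$
$J = 8100$ ($J = 90^{2} = 8100$)
$g = 7$ ($g = 7 + 0 \cdot 262 = 7 + 0 = 7$)
$\left(g + \left(33 \left(-61\right) + V{\left(0 \right)}\right)\right) + J = \left(7 + \left(33 \left(-61\right) - 2\right)\right) + 8100 = \left(7 - 2015\right) + 8100 = -2008 + 8100 = 6092$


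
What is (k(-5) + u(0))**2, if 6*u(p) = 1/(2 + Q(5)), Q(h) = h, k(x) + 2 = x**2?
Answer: 935089/1764 ≈ 530.10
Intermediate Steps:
k(x) = -2 + x**2
u(p) = 1/42 (u(p) = 1/(6*(2 + 5)) = (1/6)/7 = (1/6)*(1/7) = 1/42)
(k(-5) + u(0))**2 = ((-2 + (-5)**2) + 1/42)**2 = ((-2 + 25) + 1/42)**2 = (23 + 1/42)**2 = (967/42)**2 = 935089/1764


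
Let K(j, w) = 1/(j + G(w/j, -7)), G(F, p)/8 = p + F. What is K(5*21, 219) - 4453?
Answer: -10237412/2299 ≈ -4453.0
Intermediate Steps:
G(F, p) = 8*F + 8*p (G(F, p) = 8*(p + F) = 8*(F + p) = 8*F + 8*p)
K(j, w) = 1/(-56 + j + 8*w/j) (K(j, w) = 1/(j + (8*(w/j) + 8*(-7))) = 1/(j + (8*w/j - 56)) = 1/(j + (-56 + 8*w/j)) = 1/(-56 + j + 8*w/j))
K(5*21, 219) - 4453 = (5*21)/(8*219 + (5*21)*(-56 + 5*21)) - 4453 = 105/(1752 + 105*(-56 + 105)) - 4453 = 105/(1752 + 105*49) - 4453 = 105/(1752 + 5145) - 4453 = 105/6897 - 4453 = 105*(1/6897) - 4453 = 35/2299 - 4453 = -10237412/2299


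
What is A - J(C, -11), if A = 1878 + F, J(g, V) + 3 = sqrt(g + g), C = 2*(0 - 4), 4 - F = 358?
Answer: 1527 - 4*I ≈ 1527.0 - 4.0*I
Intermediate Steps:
F = -354 (F = 4 - 1*358 = 4 - 358 = -354)
C = -8 (C = 2*(-4) = -8)
J(g, V) = -3 + sqrt(2)*sqrt(g) (J(g, V) = -3 + sqrt(g + g) = -3 + sqrt(2*g) = -3 + sqrt(2)*sqrt(g))
A = 1524 (A = 1878 - 354 = 1524)
A - J(C, -11) = 1524 - (-3 + sqrt(2)*sqrt(-8)) = 1524 - (-3 + sqrt(2)*(2*I*sqrt(2))) = 1524 - (-3 + 4*I) = 1524 + (3 - 4*I) = 1527 - 4*I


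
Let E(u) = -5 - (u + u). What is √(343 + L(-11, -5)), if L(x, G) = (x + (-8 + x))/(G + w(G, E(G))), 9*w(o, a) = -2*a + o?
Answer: √1390/2 ≈ 18.641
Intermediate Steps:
E(u) = -5 - 2*u
w(o, a) = -2*a/9 + o/9 (w(o, a) = (-2*a + o)/9 = (o - 2*a)/9 = -2*a/9 + o/9)
L(x, G) = (-8 + 2*x)/(10/9 + 14*G/9) (L(x, G) = (x + (-8 + x))/(G + (-2*(-5 - 2*G)/9 + G/9)) = (-8 + 2*x)/(G + ((10/9 + 4*G/9) + G/9)) = (-8 + 2*x)/(G + (10/9 + 5*G/9)) = (-8 + 2*x)/(10/9 + 14*G/9))
√(343 + L(-11, -5)) = √(343 + 9*(-4 - 11)/(5 + 7*(-5))) = √(343 + 9*(-15)/(5 - 35)) = √(343 + 9*(-15)/(-30)) = √(343 + 9*(-1/30)*(-15)) = √(343 + 9/2) = √(695/2) = √1390/2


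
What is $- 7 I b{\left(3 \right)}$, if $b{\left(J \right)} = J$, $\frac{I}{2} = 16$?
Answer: $-672$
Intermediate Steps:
$I = 32$ ($I = 2 \cdot 16 = 32$)
$- 7 I b{\left(3 \right)} = \left(-7\right) 32 \cdot 3 = \left(-224\right) 3 = -672$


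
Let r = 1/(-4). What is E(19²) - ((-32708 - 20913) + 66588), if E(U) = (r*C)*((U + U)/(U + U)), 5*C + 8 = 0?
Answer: -64833/5 ≈ -12967.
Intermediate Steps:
C = -8/5 (C = -8/5 + (⅕)*0 = -8/5 + 0 = -8/5 ≈ -1.6000)
r = -¼ (r = 1*(-¼) = -¼ ≈ -0.25000)
E(U) = ⅖ (E(U) = (-¼*(-8/5))*((U + U)/(U + U)) = 2*((2*U)/((2*U)))/5 = 2*((2*U)*(1/(2*U)))/5 = (⅖)*1 = ⅖)
E(19²) - ((-32708 - 20913) + 66588) = ⅖ - ((-32708 - 20913) + 66588) = ⅖ - (-53621 + 66588) = ⅖ - 1*12967 = ⅖ - 12967 = -64833/5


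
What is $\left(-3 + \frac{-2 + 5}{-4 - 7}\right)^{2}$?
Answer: $\frac{1296}{121} \approx 10.711$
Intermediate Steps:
$\left(-3 + \frac{-2 + 5}{-4 - 7}\right)^{2} = \left(-3 + \frac{3}{-11}\right)^{2} = \left(-3 + 3 \left(- \frac{1}{11}\right)\right)^{2} = \left(-3 - \frac{3}{11}\right)^{2} = \left(- \frac{36}{11}\right)^{2} = \frac{1296}{121}$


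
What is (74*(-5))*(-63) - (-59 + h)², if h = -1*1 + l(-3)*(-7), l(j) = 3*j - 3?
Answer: 22734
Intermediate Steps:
l(j) = -3 + 3*j
h = 83 (h = -1*1 + (-3 + 3*(-3))*(-7) = -1 + (-3 - 9)*(-7) = -1 - 12*(-7) = -1 + 84 = 83)
(74*(-5))*(-63) - (-59 + h)² = (74*(-5))*(-63) - (-59 + 83)² = -370*(-63) - 1*24² = 23310 - 1*576 = 23310 - 576 = 22734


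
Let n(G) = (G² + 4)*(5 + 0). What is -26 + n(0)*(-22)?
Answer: -466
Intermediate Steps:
n(G) = 20 + 5*G² (n(G) = (4 + G²)*5 = 20 + 5*G²)
-26 + n(0)*(-22) = -26 + (20 + 5*0²)*(-22) = -26 + (20 + 5*0)*(-22) = -26 + (20 + 0)*(-22) = -26 + 20*(-22) = -26 - 440 = -466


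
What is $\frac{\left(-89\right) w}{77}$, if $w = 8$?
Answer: $- \frac{712}{77} \approx -9.2467$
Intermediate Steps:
$\frac{\left(-89\right) w}{77} = \frac{\left(-89\right) 8}{77} = \left(-712\right) \frac{1}{77} = - \frac{712}{77}$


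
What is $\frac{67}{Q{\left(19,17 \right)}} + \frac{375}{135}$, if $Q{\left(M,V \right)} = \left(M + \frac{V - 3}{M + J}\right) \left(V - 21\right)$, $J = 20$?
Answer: $\frac{51983}{27180} \approx 1.9125$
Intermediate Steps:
$Q{\left(M,V \right)} = \left(-21 + V\right) \left(M + \frac{-3 + V}{20 + M}\right)$ ($Q{\left(M,V \right)} = \left(M + \frac{V - 3}{M + 20}\right) \left(V - 21\right) = \left(M + \frac{-3 + V}{20 + M}\right) \left(-21 + V\right) = \left(-21 + V\right) \left(M + \frac{-3 + V}{20 + M}\right)$)
$\frac{67}{Q{\left(19,17 \right)}} + \frac{375}{135} = \frac{67}{\frac{1}{20 + 19} \left(63 + 17^{2} - 7980 - 408 - 21 \cdot 19^{2} + 17 \cdot 19^{2} + 20 \cdot 19 \cdot 17\right)} + \frac{375}{135} = \frac{67}{\frac{1}{39} \left(63 + 289 - 7980 - 408 - 7581 + 17 \cdot 361 + 6460\right)} + 375 \cdot \frac{1}{135} = \frac{67}{\frac{1}{39} \left(63 + 289 - 7980 - 408 - 7581 + 6137 + 6460\right)} + \frac{25}{9} = \frac{67}{\frac{1}{39} \left(-3020\right)} + \frac{25}{9} = \frac{67}{- \frac{3020}{39}} + \frac{25}{9} = 67 \left(- \frac{39}{3020}\right) + \frac{25}{9} = - \frac{2613}{3020} + \frac{25}{9} = \frac{51983}{27180}$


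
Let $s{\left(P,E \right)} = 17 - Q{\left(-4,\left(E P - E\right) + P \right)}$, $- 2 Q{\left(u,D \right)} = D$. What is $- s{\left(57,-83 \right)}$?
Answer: $\frac{4557}{2} \approx 2278.5$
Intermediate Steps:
$Q{\left(u,D \right)} = - \frac{D}{2}$
$s{\left(P,E \right)} = 17 + \frac{P}{2} - \frac{E}{2} + \frac{E P}{2}$ ($s{\left(P,E \right)} = 17 - - \frac{\left(E P - E\right) + P}{2} = 17 - - \frac{\left(- E + E P\right) + P}{2} = 17 - - \frac{P - E + E P}{2} = 17 - \left(\frac{E}{2} - \frac{P}{2} - \frac{E P}{2}\right) = 17 + \left(\frac{P}{2} - \frac{E}{2} + \frac{E P}{2}\right) = 17 + \frac{P}{2} - \frac{E}{2} + \frac{E P}{2}$)
$- s{\left(57,-83 \right)} = - (17 + \frac{1}{2} \cdot 57 - - \frac{83}{2} + \frac{1}{2} \left(-83\right) 57) = - (17 + \frac{57}{2} + \frac{83}{2} - \frac{4731}{2}) = \left(-1\right) \left(- \frac{4557}{2}\right) = \frac{4557}{2}$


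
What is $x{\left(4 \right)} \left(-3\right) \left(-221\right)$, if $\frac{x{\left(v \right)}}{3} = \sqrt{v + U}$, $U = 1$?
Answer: $1989 \sqrt{5} \approx 4447.5$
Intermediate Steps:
$x{\left(v \right)} = 3 \sqrt{1 + v}$ ($x{\left(v \right)} = 3 \sqrt{v + 1} = 3 \sqrt{1 + v}$)
$x{\left(4 \right)} \left(-3\right) \left(-221\right) = 3 \sqrt{1 + 4} \left(-3\right) \left(-221\right) = 3 \sqrt{5} \left(-3\right) \left(-221\right) = - 9 \sqrt{5} \left(-221\right) = 1989 \sqrt{5}$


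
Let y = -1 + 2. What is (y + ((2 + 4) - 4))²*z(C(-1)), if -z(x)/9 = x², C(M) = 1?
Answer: -81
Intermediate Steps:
y = 1
z(x) = -9*x²
(y + ((2 + 4) - 4))²*z(C(-1)) = (1 + ((2 + 4) - 4))²*(-9*1²) = (1 + (6 - 4))²*(-9*1) = (1 + 2)²*(-9) = 3²*(-9) = 9*(-9) = -81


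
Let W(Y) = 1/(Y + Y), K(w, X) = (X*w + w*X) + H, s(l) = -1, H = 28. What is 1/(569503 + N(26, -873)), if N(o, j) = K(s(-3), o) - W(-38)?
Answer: 76/43280405 ≈ 1.7560e-6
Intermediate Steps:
K(w, X) = 28 + 2*X*w (K(w, X) = (X*w + w*X) + 28 = (X*w + X*w) + 28 = 2*X*w + 28 = 28 + 2*X*w)
W(Y) = 1/(2*Y)
N(o, j) = 2129/76 - 2*o (N(o, j) = (28 + 2*o*(-1)) - 1/(2*(-38)) = (28 - 2*o) - (-1)/(2*38) = (28 - 2*o) - 1*(-1/76) = (28 - 2*o) + 1/76 = 2129/76 - 2*o)
1/(569503 + N(26, -873)) = 1/(569503 + (2129/76 - 2*26)) = 1/(569503 + (2129/76 - 52)) = 1/(569503 - 1823/76) = 1/(43280405/76) = 76/43280405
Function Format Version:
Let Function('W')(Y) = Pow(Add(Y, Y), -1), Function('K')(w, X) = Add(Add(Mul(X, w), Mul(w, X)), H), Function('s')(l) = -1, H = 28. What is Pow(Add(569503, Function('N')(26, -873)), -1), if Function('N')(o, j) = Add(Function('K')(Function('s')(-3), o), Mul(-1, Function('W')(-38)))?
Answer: Rational(76, 43280405) ≈ 1.7560e-6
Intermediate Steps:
Function('K')(w, X) = Add(28, Mul(2, X, w)) (Function('K')(w, X) = Add(Add(Mul(X, w), Mul(w, X)), 28) = Add(Add(Mul(X, w), Mul(X, w)), 28) = Add(Mul(2, X, w), 28) = Add(28, Mul(2, X, w)))
Function('W')(Y) = Mul(Rational(1, 2), Pow(Y, -1)) (Function('W')(Y) = Pow(Mul(2, Y), -1) = Mul(Rational(1, 2), Pow(Y, -1)))
Function('N')(o, j) = Add(Rational(2129, 76), Mul(-2, o)) (Function('N')(o, j) = Add(Add(28, Mul(2, o, -1)), Mul(-1, Mul(Rational(1, 2), Pow(-38, -1)))) = Add(Add(28, Mul(-2, o)), Mul(-1, Mul(Rational(1, 2), Rational(-1, 38)))) = Add(Add(28, Mul(-2, o)), Mul(-1, Rational(-1, 76))) = Add(Add(28, Mul(-2, o)), Rational(1, 76)) = Add(Rational(2129, 76), Mul(-2, o)))
Pow(Add(569503, Function('N')(26, -873)), -1) = Pow(Add(569503, Add(Rational(2129, 76), Mul(-2, 26))), -1) = Pow(Add(569503, Add(Rational(2129, 76), -52)), -1) = Pow(Add(569503, Rational(-1823, 76)), -1) = Pow(Rational(43280405, 76), -1) = Rational(76, 43280405)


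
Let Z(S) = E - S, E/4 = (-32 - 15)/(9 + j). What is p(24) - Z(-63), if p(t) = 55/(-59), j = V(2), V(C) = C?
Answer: -30400/649 ≈ -46.841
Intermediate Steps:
j = 2
E = -188/11 (E = 4*((-32 - 15)/(9 + 2)) = 4*(-47/11) = -188/11 ≈ -17.091)
Z(S) = -188/11 - S
p(t) = -55/59 (p(t) = 55*(-1/59) = -55/59)
p(24) - Z(-63) = -55/59 - (-188/11 - 1*(-63)) = -55/59 - (-188/11 + 63) = -55/59 - 1*505/11 = -55/59 - 505/11 = -30400/649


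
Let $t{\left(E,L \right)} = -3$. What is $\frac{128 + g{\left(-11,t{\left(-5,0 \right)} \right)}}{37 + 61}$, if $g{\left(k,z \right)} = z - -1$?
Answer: $\frac{9}{7} \approx 1.2857$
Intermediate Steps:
$g{\left(k,z \right)} = 1 + z$ ($g{\left(k,z \right)} = z + 1 = 1 + z$)
$\frac{128 + g{\left(-11,t{\left(-5,0 \right)} \right)}}{37 + 61} = \frac{128 + \left(1 - 3\right)}{37 + 61} = \frac{128 - 2}{98} = \frac{1}{98} \cdot 126 = \frac{9}{7}$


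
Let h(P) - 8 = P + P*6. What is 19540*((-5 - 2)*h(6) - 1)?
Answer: -6858540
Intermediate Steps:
h(P) = 8 + 7*P (h(P) = 8 + (P + P*6) = 8 + (P + 6*P) = 8 + 7*P)
19540*((-5 - 2)*h(6) - 1) = 19540*((-5 - 2)*(8 + 7*6) - 1) = 19540*(-7*(8 + 42) - 1) = 19540*(-7*50 - 1) = 19540*(-350 - 1) = 19540*(-351) = -6858540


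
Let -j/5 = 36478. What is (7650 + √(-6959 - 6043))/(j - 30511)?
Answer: -2550/70967 - I*√13002/212901 ≈ -0.035932 - 0.00053558*I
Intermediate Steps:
j = -182390 (j = -5*36478 = -182390)
(7650 + √(-6959 - 6043))/(j - 30511) = (7650 + √(-6959 - 6043))/(-182390 - 30511) = (7650 + √(-13002))/(-212901) = (7650 + I*√13002)*(-1/212901) = -2550/70967 - I*√13002/212901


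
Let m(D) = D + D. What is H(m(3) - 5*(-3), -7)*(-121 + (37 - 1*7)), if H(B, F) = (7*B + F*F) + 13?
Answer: -19019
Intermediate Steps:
m(D) = 2*D
H(B, F) = 13 + F² + 7*B (H(B, F) = (7*B + F²) + 13 = (F² + 7*B) + 13 = 13 + F² + 7*B)
H(m(3) - 5*(-3), -7)*(-121 + (37 - 1*7)) = (13 + (-7)² + 7*(2*3 - 5*(-3)))*(-121 + (37 - 1*7)) = (13 + 49 + 7*(6 + 15))*(-121 + (37 - 7)) = (13 + 49 + 7*21)*(-121 + 30) = (13 + 49 + 147)*(-91) = 209*(-91) = -19019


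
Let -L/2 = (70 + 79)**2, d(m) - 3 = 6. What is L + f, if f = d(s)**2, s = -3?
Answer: -44321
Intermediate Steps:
d(m) = 9 (d(m) = 3 + 6 = 9)
f = 81 (f = 9**2 = 81)
L = -44402 (L = -2*(70 + 79)**2 = -2*149**2 = -2*22201 = -44402)
L + f = -44402 + 81 = -44321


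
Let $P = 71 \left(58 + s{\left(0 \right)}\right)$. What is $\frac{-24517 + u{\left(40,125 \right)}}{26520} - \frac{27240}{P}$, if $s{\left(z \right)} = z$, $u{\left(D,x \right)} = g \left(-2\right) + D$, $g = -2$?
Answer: $- \frac{411592307}{54604680} \approx -7.5377$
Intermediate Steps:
$u{\left(D,x \right)} = 4 + D$ ($u{\left(D,x \right)} = \left(-2\right) \left(-2\right) + D = 4 + D$)
$P = 4118$ ($P = 71 \left(58 + 0\right) = 71 \cdot 58 = 4118$)
$\frac{-24517 + u{\left(40,125 \right)}}{26520} - \frac{27240}{P} = \frac{-24517 + \left(4 + 40\right)}{26520} - \frac{27240}{4118} = \left(-24517 + 44\right) \frac{1}{26520} - \frac{13620}{2059} = \left(-24473\right) \frac{1}{26520} - \frac{13620}{2059} = - \frac{24473}{26520} - \frac{13620}{2059} = - \frac{411592307}{54604680}$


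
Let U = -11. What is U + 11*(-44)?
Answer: -495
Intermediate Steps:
U + 11*(-44) = -11 + 11*(-44) = -11 - 484 = -495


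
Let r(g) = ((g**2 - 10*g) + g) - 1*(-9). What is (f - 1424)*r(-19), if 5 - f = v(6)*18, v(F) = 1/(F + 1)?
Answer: -5383491/7 ≈ -7.6907e+5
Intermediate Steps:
v(F) = 1/(1 + F)
r(g) = 9 + g**2 - 9*g (r(g) = (g**2 - 9*g) + 9 = 9 + g**2 - 9*g)
f = 17/7 (f = 5 - 18/(1 + 6) = 5 - 18/7 = 17/7 ≈ 2.4286)
(f - 1424)*r(-19) = (17/7 - 1424)*(9 + (-19)**2 - 9*(-19)) = -9951*(9 + 361 + 171)/7 = -9951/7*541 = -5383491/7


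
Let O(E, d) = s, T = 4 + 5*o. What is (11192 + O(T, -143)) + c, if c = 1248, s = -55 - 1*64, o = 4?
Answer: 12321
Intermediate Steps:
T = 24 (T = 4 + 5*4 = 4 + 20 = 24)
s = -119 (s = -55 - 64 = -119)
O(E, d) = -119
(11192 + O(T, -143)) + c = (11192 - 119) + 1248 = 11073 + 1248 = 12321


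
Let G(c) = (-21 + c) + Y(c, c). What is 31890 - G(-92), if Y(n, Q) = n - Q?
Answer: 32003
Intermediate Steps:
G(c) = -21 + c (G(c) = (-21 + c) + (c - c) = (-21 + c) + 0 = -21 + c)
31890 - G(-92) = 31890 - (-21 - 92) = 31890 - 1*(-113) = 31890 + 113 = 32003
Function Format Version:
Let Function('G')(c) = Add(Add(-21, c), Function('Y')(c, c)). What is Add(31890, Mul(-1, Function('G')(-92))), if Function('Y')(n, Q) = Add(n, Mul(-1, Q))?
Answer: 32003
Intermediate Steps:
Function('G')(c) = Add(-21, c) (Function('G')(c) = Add(Add(-21, c), Add(c, Mul(-1, c))) = Add(Add(-21, c), 0) = Add(-21, c))
Add(31890, Mul(-1, Function('G')(-92))) = Add(31890, Mul(-1, Add(-21, -92))) = Add(31890, Mul(-1, -113)) = Add(31890, 113) = 32003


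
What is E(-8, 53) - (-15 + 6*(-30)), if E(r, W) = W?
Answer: 248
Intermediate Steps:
E(-8, 53) - (-15 + 6*(-30)) = 53 - (-15 + 6*(-30)) = 53 - (-15 - 180) = 53 - 1*(-195) = 53 + 195 = 248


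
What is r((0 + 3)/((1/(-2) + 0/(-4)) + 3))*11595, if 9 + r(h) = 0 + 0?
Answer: -104355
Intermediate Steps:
r(h) = -9 (r(h) = -9 + (0 + 0) = -9 + 0 = -9)
r((0 + 3)/((1/(-2) + 0/(-4)) + 3))*11595 = -9*11595 = -104355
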